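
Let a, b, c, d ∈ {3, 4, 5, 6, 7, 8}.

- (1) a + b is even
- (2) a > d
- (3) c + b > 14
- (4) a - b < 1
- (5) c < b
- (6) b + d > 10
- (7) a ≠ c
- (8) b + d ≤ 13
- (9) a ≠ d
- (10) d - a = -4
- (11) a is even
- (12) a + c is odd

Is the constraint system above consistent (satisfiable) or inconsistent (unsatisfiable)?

The assignment a = 8, b = 8, c = 7, d = 4 works:
  constraint 3 holds since c + b = 15.
  constraint 4 holds since a - b = 0.
  constraint 6 holds since b + d = 12.
The rest check out directly.

Satisfiable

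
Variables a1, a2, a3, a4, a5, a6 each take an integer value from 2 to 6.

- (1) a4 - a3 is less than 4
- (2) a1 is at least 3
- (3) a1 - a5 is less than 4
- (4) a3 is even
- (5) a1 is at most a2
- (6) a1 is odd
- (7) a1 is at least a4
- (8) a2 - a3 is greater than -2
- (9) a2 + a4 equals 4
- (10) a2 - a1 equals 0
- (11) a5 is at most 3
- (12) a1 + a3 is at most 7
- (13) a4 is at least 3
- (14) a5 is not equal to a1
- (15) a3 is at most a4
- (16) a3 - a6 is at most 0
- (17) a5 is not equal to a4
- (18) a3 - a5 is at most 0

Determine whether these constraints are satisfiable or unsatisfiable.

Unsatisfiable

From constraints 2 and 5: a2 ≥ a1 ≥ 3. From constraint 13: a4 ≥ 3. Hence a2 + a4 ≥ 6. But constraint 9 requires a2 + a4 = 4, and 4 < 6. Contradiction.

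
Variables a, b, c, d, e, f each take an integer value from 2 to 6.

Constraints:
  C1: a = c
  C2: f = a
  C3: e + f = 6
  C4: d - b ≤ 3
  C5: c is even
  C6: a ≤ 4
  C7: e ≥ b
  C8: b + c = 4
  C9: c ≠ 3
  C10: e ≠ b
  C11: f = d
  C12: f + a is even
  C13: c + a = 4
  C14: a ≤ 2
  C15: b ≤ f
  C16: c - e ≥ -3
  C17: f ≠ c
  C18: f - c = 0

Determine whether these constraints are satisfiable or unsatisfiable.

From constraints 1 and 2, f = a = c, so f = c. But constraint 17 says f ≠ c. Contradiction.

Unsatisfiable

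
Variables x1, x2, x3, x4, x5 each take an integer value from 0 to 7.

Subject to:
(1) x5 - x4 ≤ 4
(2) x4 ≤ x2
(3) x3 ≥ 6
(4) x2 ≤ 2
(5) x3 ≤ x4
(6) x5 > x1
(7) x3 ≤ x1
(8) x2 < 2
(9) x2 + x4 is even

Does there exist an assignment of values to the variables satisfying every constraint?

From constraints 3 and 5: x4 ≥ x3 and x3 ≥ 6, so x4 ≥ 6. From constraints 2 and 4: x4 ≤ x2 and x2 ≤ 2, so x4 ≤ 2. But 2 < 6, so no value of x4 works.

Unsatisfiable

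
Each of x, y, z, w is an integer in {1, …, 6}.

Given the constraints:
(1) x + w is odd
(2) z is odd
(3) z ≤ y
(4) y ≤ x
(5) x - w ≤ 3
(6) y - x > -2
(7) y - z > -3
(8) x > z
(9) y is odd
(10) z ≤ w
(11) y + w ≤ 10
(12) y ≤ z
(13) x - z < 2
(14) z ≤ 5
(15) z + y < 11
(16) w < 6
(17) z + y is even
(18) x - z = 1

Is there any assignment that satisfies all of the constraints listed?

The assignment x = 6, y = 5, z = 5, w = 5 works:
  constraint 5 holds since x - w = 1.
  constraint 6 holds since y - x = -1.
  constraint 7 holds since y - z = 0.
The rest check out directly.

Satisfiable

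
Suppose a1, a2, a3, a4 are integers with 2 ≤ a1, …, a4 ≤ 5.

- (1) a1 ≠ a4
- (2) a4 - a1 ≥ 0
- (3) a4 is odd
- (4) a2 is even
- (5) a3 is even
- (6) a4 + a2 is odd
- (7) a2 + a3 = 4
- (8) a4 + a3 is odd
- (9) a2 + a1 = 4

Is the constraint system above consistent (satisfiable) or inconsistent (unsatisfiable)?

The assignment a1 = 2, a2 = 2, a3 = 2, a4 = 3 works:
  constraint 2 holds since a4 - a1 = 1.
  constraint 7 holds since a2 + a3 = 4.
The rest check out directly.

Satisfiable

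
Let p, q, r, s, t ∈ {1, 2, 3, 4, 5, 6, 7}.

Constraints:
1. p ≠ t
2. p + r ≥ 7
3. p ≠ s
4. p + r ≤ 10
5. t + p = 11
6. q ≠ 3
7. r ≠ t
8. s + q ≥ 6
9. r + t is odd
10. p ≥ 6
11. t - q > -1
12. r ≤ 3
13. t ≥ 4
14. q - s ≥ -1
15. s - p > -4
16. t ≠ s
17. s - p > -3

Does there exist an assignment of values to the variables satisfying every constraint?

Satisfiable

The assignment p = 7, q = 4, r = 1, s = 5, t = 4 works:
  constraint 2 holds since p + r = 8.
  constraint 4 holds since p + r = 8.
The rest check out directly.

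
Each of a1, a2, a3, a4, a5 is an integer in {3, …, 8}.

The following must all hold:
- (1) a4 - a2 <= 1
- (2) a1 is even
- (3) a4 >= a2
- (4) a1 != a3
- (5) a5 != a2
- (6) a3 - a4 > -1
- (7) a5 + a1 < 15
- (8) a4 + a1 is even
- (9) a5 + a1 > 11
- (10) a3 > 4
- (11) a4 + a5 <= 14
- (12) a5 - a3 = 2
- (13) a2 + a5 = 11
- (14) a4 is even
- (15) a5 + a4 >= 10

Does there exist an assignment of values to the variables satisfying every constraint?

Satisfiable

Try a1 = 6, a2 = 4, a3 = 5, a4 = 4, a5 = 7.
Check constraint 1: a4 - a2 = 0; constraint 6: a3 - a4 = 1; constraint 7: a5 + a1 = 13. The remaining constraints are straightforward to verify.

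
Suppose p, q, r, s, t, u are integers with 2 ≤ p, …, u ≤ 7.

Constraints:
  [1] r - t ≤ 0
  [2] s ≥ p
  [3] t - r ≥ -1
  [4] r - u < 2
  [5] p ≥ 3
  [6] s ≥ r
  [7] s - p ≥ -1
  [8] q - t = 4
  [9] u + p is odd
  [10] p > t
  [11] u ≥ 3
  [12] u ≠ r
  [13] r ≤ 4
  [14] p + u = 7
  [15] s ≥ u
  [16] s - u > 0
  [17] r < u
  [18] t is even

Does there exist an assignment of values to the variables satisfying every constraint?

Satisfiable

Take p = 4, q = 6, r = 2, s = 6, t = 2, u = 3. Then constraint 1: r - t = 0; constraint 3: t - r = 0; constraint 4: r - u = -1, and every other listed constraint is also met.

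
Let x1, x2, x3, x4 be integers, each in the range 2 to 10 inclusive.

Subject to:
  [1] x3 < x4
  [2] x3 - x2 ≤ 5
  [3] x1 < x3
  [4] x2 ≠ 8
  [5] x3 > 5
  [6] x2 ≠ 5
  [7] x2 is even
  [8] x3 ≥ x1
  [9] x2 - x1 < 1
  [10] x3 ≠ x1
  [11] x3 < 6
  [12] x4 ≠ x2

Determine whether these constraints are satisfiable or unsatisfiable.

From constraint 5: x3 ≥ 6. From constraint 11: x3 ≤ 5. But 5 < 6, so no value of x3 works.

Unsatisfiable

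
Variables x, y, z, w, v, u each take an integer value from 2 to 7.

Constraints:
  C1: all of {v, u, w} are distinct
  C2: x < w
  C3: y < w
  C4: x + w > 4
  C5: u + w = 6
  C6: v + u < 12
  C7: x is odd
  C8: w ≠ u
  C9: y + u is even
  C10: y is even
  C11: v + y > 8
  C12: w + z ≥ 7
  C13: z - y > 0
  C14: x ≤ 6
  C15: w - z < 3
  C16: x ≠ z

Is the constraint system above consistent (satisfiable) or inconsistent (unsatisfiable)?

Take x = 3, y = 2, z = 4, w = 4, v = 7, u = 2. Then constraint 4: x + w = 7; constraint 5: u + w = 6, and every other listed constraint is also met.

Satisfiable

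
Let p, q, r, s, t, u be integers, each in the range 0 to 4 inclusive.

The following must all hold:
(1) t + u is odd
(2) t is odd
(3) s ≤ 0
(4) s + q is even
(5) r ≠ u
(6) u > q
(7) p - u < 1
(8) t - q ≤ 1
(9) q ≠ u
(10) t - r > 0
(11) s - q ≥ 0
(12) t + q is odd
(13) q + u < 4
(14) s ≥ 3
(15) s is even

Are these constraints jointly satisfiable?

Unsatisfiable

From constraint 14: s ≥ 3. From constraint 3: s ≤ 0. But 0 < 3, so no value of s works.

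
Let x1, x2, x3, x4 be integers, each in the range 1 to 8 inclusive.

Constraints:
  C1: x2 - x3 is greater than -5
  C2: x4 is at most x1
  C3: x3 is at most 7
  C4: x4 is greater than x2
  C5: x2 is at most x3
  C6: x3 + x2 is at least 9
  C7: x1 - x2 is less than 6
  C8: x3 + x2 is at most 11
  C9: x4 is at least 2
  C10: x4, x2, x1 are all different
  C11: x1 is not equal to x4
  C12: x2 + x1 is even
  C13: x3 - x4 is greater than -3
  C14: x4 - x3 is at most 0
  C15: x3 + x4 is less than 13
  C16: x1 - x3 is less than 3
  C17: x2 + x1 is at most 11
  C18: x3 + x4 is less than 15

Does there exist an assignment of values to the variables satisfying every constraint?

Take x1 = 7, x2 = 3, x3 = 6, x4 = 6. Then constraint 1: x2 - x3 = -3; constraint 6: x3 + x2 = 9; constraint 7: x1 - x2 = 4, and every other listed constraint is also met.

Satisfiable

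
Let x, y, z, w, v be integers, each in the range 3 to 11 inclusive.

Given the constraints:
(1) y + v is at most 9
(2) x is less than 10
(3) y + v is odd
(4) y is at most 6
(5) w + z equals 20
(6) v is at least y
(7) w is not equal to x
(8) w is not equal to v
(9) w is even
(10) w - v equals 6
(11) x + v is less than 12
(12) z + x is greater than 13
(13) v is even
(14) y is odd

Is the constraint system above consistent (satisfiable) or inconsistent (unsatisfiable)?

The assignment x = 5, y = 3, z = 10, w = 10, v = 4 works:
  constraint 1 holds since y + v = 7.
  constraint 5 holds since w + z = 20.
  constraint 10 holds since w - v = 6.
The rest check out directly.

Satisfiable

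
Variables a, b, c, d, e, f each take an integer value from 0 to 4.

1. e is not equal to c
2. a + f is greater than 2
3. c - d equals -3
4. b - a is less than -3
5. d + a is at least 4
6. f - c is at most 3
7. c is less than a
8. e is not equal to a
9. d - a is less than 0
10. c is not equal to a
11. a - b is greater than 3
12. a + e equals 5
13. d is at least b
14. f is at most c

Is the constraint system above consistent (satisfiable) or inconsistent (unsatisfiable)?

Satisfiable

The assignment a = 4, b = 0, c = 0, d = 3, e = 1, f = 0 works:
  constraint 2 holds since a + f = 4.
  constraint 3 holds since c - d = -3.
  constraint 4 holds since b - a = -4.
The rest check out directly.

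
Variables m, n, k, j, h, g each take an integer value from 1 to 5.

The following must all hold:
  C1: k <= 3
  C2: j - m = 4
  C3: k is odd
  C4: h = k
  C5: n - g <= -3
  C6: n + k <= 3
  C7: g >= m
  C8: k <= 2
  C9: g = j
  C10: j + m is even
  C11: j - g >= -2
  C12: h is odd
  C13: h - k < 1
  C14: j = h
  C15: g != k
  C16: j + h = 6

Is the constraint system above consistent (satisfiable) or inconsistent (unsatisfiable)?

From constraints 4, 9, and 14, g = j = h = k, so g = k. But constraint 15 says g ≠ k. Contradiction.

Unsatisfiable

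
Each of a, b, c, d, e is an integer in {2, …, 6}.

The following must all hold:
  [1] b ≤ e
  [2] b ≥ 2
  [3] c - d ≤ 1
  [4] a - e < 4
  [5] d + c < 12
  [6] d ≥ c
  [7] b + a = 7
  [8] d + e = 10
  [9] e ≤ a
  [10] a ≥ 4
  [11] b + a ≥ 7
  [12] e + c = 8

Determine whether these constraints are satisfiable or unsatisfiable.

Setting (a, b, c, d, e) = (5, 2, 4, 6, 4) satisfies everything: constraint 3: c - d = -2; constraint 4: a - e = 1; constraint 5: d + c = 10, and the others follow.

Satisfiable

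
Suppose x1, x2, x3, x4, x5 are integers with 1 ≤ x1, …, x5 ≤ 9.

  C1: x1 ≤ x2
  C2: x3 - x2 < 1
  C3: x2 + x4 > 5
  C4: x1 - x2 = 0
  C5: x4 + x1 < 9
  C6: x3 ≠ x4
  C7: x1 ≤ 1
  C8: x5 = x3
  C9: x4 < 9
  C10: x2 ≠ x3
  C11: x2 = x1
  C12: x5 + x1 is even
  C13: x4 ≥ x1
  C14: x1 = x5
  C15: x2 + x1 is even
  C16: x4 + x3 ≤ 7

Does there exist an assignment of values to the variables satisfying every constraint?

Unsatisfiable

From constraints 8, 11, and 14, x2 = x1 = x5 = x3, so x2 = x3. But constraint 10 says x2 ≠ x3. Contradiction.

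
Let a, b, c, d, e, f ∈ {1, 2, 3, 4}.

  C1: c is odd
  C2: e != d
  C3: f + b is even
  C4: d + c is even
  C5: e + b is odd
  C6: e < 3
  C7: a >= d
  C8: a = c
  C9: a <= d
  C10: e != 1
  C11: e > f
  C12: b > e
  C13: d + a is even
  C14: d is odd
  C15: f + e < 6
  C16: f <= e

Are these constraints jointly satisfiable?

Take a = 1, b = 3, c = 1, d = 1, e = 2, f = 1. Then constraint 1: c = 1 is odd; constraint 3: f + b = 4 is even; constraint 15: f + e = 3, and every other listed constraint is also met.

Satisfiable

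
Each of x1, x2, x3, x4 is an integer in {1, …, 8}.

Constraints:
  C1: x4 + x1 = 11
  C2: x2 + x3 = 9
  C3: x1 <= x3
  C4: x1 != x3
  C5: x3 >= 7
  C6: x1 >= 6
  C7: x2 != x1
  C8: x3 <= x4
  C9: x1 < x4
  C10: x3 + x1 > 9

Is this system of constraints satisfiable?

From constraints 5 and 8: x4 ≥ x3 ≥ 7. From constraint 6: x1 ≥ 6. Hence x4 + x1 ≥ 13. But constraint 1 requires x4 + x1 = 11, and 11 < 13. Contradiction.

Unsatisfiable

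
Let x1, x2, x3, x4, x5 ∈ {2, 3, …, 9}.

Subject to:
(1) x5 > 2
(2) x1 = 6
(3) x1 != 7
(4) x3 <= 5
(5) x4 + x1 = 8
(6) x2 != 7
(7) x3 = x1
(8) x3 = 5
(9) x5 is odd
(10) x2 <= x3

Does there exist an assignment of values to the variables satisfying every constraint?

Unsatisfiable

Constraint 8 fixes x3 = 5 and constraint 2 fixes x1 = 6, but constraint 7 requires x3 = x1. Since 5 ≠ 6, contradiction.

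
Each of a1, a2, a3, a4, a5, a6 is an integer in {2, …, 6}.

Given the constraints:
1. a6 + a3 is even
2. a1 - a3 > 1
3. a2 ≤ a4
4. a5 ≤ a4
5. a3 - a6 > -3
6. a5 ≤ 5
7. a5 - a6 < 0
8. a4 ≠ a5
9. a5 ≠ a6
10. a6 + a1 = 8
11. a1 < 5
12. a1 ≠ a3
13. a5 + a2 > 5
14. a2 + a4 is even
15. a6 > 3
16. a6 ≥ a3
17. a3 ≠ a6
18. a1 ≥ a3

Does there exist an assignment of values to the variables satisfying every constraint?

Satisfiable

Setting (a1, a2, a3, a4, a5, a6) = (4, 4, 2, 4, 2, 4) satisfies everything: constraint 2: a1 - a3 = 2; constraint 5: a3 - a6 = -2; constraint 7: a5 - a6 = -2, and the others follow.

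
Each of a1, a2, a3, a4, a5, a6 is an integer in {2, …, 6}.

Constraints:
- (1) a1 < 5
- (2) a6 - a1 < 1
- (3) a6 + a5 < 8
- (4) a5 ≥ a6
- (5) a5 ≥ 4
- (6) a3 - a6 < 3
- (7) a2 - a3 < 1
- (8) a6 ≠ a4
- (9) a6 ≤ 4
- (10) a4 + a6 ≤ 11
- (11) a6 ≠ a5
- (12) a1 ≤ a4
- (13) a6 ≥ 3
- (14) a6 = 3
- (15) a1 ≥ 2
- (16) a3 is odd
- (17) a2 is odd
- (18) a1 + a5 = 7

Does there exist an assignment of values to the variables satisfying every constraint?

Satisfiable

Take a1 = 3, a2 = 5, a3 = 5, a4 = 5, a5 = 4, a6 = 3. Then constraint 2: a6 - a1 = 0; constraint 3: a6 + a5 = 7, and every other listed constraint is also met.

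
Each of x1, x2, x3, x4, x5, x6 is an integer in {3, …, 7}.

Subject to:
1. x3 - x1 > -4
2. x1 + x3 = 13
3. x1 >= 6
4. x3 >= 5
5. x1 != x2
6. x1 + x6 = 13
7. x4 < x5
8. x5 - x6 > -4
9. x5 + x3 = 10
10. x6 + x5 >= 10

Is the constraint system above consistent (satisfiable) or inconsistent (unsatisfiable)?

Satisfiable

One satisfying assignment is x1 = 7, x2 = 4, x3 = 6, x4 = 3, x5 = 4, x6 = 6.
For the less obvious constraints — constraint 1: x3 - x1 = -1; constraint 2: x1 + x3 = 13; constraint 6: x1 + x6 = 13 — and the others hold by inspection.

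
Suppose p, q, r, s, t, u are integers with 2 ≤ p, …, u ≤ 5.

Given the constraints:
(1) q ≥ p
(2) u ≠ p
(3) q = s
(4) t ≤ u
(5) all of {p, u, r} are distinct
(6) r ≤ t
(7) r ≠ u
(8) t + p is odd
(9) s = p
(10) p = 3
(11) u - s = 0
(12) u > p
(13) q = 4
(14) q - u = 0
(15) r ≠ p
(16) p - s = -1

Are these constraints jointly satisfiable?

Unsatisfiable

Constraint 13 fixes q = 4 and constraint 10 fixes p = 3. Constraints 3 and 9 give q = s = p, so q = p. But 4 ≠ 3 — contradiction.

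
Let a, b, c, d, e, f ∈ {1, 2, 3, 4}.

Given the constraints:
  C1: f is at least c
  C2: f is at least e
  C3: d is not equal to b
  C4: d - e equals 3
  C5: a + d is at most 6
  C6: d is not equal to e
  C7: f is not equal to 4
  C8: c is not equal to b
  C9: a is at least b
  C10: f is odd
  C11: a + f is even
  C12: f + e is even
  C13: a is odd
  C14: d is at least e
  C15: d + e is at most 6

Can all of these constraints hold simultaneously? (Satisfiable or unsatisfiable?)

Take a = 1, b = 1, c = 3, d = 4, e = 1, f = 3. Then constraint 4: d - e = 3; constraint 5: a + d = 5; constraint 15: d + e = 5, and every other listed constraint is also met.

Satisfiable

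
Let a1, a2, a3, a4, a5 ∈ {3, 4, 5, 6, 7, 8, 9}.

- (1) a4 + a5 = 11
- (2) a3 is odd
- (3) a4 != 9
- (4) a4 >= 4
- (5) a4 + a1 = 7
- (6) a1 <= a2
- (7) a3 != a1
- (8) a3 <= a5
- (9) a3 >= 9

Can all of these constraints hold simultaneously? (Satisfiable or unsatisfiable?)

Unsatisfiable

From constraint 4: a4 ≥ 4. From constraints 8 and 9: a5 ≥ a3 ≥ 9. Hence a4 + a5 ≥ 13. But constraint 1 requires a4 + a5 = 11, and 11 < 13. Contradiction.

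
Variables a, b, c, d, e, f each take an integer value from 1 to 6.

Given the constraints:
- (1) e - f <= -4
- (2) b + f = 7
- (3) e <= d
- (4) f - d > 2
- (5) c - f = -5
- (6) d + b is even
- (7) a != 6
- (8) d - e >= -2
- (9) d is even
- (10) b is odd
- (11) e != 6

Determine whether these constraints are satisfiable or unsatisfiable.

Constraint 9 makes d even and constraint 10 makes b odd, so d + b must be odd. Constraint 6 says d + b is even — contradiction.

Unsatisfiable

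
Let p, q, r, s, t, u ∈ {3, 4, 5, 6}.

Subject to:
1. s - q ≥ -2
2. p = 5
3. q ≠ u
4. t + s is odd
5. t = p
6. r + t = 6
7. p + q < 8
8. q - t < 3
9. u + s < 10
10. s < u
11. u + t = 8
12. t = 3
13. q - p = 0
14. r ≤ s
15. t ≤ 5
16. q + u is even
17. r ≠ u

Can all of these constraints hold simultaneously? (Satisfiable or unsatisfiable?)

Unsatisfiable

Constraint 12 fixes t = 3 and constraint 2 fixes p = 5, but constraint 5 requires t = p. Since 3 ≠ 5, contradiction.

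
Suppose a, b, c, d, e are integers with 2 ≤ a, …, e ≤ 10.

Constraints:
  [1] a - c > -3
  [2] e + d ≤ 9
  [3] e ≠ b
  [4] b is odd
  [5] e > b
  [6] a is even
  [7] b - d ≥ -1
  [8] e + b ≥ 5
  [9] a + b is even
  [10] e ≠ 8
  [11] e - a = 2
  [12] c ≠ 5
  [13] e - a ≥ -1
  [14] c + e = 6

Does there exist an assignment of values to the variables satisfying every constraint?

Constraint 6 makes a even and constraint 4 makes b odd, so a + b must be odd. Constraint 9 says a + b is even — contradiction.

Unsatisfiable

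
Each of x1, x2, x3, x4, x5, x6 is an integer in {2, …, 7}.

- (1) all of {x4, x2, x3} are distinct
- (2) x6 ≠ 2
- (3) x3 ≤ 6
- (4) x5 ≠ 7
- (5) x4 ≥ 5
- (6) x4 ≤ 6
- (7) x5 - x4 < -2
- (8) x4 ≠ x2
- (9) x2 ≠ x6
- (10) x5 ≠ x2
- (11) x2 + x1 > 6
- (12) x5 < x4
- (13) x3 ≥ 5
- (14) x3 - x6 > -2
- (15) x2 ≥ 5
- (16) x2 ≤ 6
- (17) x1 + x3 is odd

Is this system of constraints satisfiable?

Unsatisfiable

Constraints 3, 5, 6, 13, 15, and 16 confine each of x4, x2, x3 to the 2 values {5, 6}.
Constraint 1 requires all 3 of them to be distinct, but only 2 values are available — impossible by the pigeonhole principle.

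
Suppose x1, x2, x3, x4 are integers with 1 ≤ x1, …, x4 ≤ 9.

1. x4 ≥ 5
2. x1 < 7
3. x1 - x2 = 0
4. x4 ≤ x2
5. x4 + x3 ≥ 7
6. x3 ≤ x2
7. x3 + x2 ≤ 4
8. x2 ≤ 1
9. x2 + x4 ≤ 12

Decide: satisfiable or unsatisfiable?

From constraints 1 and 4: x2 ≥ x4 and x4 ≥ 5, so x2 ≥ 5. From constraint 8: x2 ≤ 1. But 1 < 5, so no value of x2 works.

Unsatisfiable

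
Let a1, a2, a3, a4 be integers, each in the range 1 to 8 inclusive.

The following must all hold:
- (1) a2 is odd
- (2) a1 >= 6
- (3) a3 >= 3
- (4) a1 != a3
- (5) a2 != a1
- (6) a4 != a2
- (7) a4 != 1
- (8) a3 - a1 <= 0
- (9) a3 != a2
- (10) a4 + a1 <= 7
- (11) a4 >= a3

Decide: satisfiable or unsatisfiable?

Unsatisfiable

From constraints 3 and 11: a4 ≥ a3 ≥ 3. From constraint 2: a1 ≥ 6. Hence a4 + a1 ≥ 9. But constraint 10 requires a4 + a1 ≤ 7, and 7 < 9. Contradiction.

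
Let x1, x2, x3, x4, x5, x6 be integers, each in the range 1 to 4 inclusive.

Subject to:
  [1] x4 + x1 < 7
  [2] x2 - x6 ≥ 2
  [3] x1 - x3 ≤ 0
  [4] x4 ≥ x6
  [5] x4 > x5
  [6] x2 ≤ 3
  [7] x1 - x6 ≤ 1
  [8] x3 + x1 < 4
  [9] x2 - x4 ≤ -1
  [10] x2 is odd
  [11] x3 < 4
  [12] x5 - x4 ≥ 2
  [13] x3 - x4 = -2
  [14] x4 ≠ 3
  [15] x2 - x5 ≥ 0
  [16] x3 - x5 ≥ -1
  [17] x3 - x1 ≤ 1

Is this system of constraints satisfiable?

Constraints 2, 7, 9, 12, 16, and 17 give x1 − x3 ≥ -1, x3 − x5 ≥ -1, x5 − x4 ≥ 2, x4 − x2 ≥ 1, x2 − x6 ≥ 2, x6 − x1 ≥ -1.
Adding all 6 inequalities: the left sides telescope to 0, and the right sides sum to (-1) + (-1) + 2 + 1 + 2 + (-1) = 2. So 0 ≥ 2, which is false.

Unsatisfiable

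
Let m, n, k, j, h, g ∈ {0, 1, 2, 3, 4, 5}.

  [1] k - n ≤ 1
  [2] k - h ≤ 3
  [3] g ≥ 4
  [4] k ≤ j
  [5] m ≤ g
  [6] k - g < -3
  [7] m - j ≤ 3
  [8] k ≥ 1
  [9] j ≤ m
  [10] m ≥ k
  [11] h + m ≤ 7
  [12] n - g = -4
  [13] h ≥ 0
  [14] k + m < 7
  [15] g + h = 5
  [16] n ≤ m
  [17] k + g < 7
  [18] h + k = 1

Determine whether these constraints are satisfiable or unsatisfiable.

Satisfiable

The assignment m = 4, n = 1, k = 1, j = 3, h = 0, g = 5 works:
  constraint 1 holds since k - n = 0.
  constraint 2 holds since k - h = 1.
The rest check out directly.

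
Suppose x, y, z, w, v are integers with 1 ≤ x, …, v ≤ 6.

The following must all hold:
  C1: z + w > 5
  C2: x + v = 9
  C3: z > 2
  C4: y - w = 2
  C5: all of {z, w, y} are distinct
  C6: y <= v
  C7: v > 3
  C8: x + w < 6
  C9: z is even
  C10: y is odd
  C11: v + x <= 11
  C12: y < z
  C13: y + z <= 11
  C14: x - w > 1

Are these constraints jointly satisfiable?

Take x = 3, y = 3, z = 6, w = 1, v = 6. Then constraint 1: z + w = 7; constraint 2: x + v = 9; constraint 4: y - w = 2, and every other listed constraint is also met.

Satisfiable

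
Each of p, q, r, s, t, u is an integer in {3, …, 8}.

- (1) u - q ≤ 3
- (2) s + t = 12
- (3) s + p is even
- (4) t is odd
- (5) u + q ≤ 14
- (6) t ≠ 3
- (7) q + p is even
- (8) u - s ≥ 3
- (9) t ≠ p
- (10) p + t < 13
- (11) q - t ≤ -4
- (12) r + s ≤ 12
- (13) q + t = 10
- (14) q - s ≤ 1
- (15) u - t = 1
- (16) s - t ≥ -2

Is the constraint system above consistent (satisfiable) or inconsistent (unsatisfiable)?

Unsatisfiable

Constraints 1, 8, 11, and 16 give t − q ≥ 4, q − u ≥ -3, u − s ≥ 3, s − t ≥ -2.
Adding all 4 inequalities: the left sides telescope to 0, and the right sides sum to 4 + (-3) + 3 + (-2) = 2. So 0 ≥ 2, which is false.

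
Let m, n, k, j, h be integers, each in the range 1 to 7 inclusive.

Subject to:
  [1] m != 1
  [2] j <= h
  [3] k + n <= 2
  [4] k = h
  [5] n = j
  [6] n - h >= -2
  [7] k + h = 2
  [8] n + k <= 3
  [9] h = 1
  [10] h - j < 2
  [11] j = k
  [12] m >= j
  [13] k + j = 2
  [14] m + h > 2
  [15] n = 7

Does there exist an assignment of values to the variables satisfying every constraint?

Constraint 15 fixes n = 7 and constraint 9 fixes h = 1. Constraints 4, 5, and 11 give n = j = k = h, so n = h. But 7 ≠ 1 — contradiction.

Unsatisfiable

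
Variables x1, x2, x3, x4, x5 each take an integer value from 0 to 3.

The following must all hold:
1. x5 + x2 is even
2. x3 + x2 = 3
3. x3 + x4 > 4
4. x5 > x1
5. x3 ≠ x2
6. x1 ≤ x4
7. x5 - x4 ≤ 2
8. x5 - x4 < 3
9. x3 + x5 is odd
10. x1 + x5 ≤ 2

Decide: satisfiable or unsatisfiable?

Satisfiable

The assignment x1 = 0, x2 = 0, x3 = 3, x4 = 2, x5 = 2 works:
  constraint 2 holds since x3 + x2 = 3.
  constraint 3 holds since x3 + x4 = 5.
The rest check out directly.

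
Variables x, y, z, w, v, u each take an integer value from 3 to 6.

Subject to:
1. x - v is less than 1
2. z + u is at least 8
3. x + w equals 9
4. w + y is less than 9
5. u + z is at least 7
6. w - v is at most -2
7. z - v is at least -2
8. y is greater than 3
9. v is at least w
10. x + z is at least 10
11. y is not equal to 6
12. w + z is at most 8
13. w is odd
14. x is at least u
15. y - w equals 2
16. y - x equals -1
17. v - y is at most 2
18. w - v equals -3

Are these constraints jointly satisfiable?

Satisfiable

The assignment x = 6, y = 5, z = 4, w = 3, v = 6, u = 5 works:
  constraint 1 holds since x - v = 0.
  constraint 2 holds since z + u = 9.
The rest check out directly.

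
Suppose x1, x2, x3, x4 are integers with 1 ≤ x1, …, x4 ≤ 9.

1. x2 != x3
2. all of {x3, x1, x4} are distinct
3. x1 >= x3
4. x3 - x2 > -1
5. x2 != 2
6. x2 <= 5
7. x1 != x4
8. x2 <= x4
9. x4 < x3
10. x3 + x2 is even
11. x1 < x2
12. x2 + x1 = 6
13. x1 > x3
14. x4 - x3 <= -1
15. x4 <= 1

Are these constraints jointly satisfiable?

Constraints 8, 9, 11, and 13 give x2 ≤ x4, x4 < x3, x3 < x1, x1 < x2. Chaining: x2 ≤ x4 < x3 < x1 < x2, which forces x2 < x2 — impossible.

Unsatisfiable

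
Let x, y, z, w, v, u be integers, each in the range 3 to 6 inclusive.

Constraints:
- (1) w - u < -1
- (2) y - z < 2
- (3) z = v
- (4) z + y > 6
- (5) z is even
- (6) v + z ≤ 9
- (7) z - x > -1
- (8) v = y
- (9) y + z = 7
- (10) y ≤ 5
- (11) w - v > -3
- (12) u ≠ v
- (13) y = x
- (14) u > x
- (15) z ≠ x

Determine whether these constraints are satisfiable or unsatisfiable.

From constraints 3, 8, and 13, z = v = y = x, so z = x. But constraint 15 says z ≠ x. Contradiction.

Unsatisfiable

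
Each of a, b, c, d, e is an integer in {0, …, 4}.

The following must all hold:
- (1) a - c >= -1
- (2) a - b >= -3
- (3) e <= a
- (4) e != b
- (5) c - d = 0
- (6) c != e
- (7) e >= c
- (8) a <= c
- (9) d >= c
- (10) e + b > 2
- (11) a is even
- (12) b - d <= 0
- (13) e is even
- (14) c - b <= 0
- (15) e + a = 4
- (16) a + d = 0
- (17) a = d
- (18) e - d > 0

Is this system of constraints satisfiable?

Unsatisfiable

Constraints 3, 8, 12, 14, and 18 give a ≤ c, c ≤ b, b ≤ d, d < e, e ≤ a. Chaining: a ≤ c ≤ b ≤ d < e ≤ a, which forces a < a — impossible.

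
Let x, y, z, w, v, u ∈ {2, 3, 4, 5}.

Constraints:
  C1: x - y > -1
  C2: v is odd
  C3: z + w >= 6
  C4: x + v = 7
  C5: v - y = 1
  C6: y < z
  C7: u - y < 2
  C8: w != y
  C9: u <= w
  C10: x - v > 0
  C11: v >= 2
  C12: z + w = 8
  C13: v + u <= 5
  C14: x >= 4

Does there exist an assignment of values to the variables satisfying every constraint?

Satisfiable

One satisfying assignment is x = 4, y = 2, z = 5, w = 3, v = 3, u = 2.
For the less obvious constraints — constraint 1: x - y = 2; constraint 3: z + w = 8 — and the others hold by inspection.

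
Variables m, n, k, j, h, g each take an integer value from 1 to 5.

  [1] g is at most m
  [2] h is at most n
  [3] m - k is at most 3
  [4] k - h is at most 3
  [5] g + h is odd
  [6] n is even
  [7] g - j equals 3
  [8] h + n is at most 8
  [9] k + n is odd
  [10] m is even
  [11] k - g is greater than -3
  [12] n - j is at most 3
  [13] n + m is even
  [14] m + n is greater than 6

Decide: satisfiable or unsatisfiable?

Satisfiable

One satisfying assignment is m = 4, n = 4, k = 3, j = 1, h = 1, g = 4.
For the less obvious constraints — constraint 3: m - k = 1; constraint 4: k - h = 2; constraint 7: g - j = 3 — and the others hold by inspection.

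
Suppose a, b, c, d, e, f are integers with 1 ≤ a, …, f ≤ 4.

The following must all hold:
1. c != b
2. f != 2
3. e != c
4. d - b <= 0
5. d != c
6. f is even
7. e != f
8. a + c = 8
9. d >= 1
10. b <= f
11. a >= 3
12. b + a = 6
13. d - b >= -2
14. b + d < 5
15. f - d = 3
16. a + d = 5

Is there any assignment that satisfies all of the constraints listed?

Satisfiable

Setting (a, b, c, d, e, f) = (4, 2, 4, 1, 1, 4) satisfies everything: constraint 4: d - b = -1; constraint 8: a + c = 8; constraint 12: b + a = 6, and the others follow.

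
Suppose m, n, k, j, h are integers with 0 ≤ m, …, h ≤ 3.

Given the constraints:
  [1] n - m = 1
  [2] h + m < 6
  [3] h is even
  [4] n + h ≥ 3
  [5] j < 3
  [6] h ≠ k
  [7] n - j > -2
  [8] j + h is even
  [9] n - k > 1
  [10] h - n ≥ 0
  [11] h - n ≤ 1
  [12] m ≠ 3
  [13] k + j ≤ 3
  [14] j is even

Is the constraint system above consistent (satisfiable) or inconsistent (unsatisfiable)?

Satisfiable

Take m = 1, n = 2, k = 0, j = 2, h = 2. Then constraint 1: n - m = 1; constraint 2: h + m = 3; constraint 4: n + h = 4, and every other listed constraint is also met.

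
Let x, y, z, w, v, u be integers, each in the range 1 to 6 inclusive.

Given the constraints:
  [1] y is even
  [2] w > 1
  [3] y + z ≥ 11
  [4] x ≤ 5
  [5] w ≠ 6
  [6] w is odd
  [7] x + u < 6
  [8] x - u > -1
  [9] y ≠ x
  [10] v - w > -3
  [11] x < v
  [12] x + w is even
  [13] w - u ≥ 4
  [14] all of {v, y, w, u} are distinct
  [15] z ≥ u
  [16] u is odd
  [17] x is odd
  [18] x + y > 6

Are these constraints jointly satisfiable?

Setting (x, y, z, w, v, u) = (3, 6, 6, 5, 4, 1) satisfies everything: constraint 3: y + z = 12; constraint 7: x + u = 4; constraint 8: x - u = 2, and the others follow.

Satisfiable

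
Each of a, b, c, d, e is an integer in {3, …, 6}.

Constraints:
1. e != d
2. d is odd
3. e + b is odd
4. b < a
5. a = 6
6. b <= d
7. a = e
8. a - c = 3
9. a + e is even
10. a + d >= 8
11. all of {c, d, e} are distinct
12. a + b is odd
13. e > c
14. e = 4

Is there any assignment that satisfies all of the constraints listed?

Unsatisfiable

Constraint 5 fixes a = 6 and constraint 14 fixes e = 4, but constraint 7 requires a = e. Since 6 ≠ 4, contradiction.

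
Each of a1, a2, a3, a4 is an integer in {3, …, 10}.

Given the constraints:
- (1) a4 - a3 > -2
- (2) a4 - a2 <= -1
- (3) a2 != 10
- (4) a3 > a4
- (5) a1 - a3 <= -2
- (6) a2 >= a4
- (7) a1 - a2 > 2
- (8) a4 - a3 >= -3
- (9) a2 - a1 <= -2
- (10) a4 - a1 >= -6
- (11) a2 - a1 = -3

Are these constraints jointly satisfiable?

Constraints 2, 5, 8, and 9 give a3 − a1 ≥ 2, a1 − a2 ≥ 2, a2 − a4 ≥ 1, a4 − a3 ≥ -3.
Adding all 4 inequalities: the left sides telescope to 0, and the right sides sum to 2 + 2 + 1 + (-3) = 2. So 0 ≥ 2, which is false.

Unsatisfiable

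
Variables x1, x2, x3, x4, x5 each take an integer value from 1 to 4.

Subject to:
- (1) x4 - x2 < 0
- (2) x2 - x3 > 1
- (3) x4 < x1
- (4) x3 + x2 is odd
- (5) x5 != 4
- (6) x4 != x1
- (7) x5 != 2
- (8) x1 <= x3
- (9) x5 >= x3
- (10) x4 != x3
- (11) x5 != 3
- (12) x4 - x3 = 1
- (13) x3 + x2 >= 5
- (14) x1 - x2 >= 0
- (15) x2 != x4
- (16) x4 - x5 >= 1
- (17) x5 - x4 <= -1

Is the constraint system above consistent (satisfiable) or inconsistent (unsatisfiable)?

Constraints 1, 8, 9, 14, and 17 give x3 ≤ x5, x5 < x4, x4 < x2, x2 ≤ x1, x1 ≤ x3. Chaining: x3 ≤ x5 < x4 < x2 ≤ x1 ≤ x3, which forces x3 < x3 — impossible.

Unsatisfiable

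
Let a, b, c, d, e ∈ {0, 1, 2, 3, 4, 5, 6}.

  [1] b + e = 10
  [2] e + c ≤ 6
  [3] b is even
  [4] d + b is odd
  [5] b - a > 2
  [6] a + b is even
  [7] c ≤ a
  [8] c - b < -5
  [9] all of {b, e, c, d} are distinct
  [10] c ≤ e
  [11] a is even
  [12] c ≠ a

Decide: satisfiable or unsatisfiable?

Satisfiable

Take a = 2, b = 6, c = 0, d = 1, e = 4. Then constraint 1: b + e = 10; constraint 2: e + c = 4, and every other listed constraint is also met.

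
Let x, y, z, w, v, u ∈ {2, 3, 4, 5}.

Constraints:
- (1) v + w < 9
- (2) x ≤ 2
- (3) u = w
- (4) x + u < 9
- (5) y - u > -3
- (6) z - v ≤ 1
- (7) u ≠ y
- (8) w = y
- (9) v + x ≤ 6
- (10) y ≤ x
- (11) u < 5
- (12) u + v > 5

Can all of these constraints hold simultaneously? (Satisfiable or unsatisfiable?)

From constraints 3 and 8, u = w = y, so u = y. But constraint 7 says u ≠ y. Contradiction.

Unsatisfiable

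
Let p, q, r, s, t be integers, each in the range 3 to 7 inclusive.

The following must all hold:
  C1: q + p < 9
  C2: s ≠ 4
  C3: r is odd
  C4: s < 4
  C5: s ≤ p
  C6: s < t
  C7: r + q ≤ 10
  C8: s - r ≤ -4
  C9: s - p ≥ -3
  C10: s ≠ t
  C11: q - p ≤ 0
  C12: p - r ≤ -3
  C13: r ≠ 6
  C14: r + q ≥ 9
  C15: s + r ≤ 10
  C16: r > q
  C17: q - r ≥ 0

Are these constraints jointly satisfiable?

Constraints 8, 9, 11, and 17 give s − p ≥ -3, p − q ≥ 0, q − r ≥ 0, r − s ≥ 4.
Adding all 4 inequalities: the left sides telescope to 0, and the right sides sum to (-3) + 0 + 0 + 4 = 1. So 0 ≥ 1, which is false.

Unsatisfiable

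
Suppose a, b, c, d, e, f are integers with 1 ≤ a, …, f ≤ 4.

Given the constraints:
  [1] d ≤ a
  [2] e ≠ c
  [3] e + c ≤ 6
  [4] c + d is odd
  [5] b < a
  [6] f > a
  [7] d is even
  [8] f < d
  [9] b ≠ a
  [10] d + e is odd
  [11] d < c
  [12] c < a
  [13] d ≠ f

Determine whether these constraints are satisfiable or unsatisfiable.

Constraints 6, 8, 11, and 12 give c < a, a < f, f < d, d < c. Chaining: c < a < f < d < c, which forces c < c — impossible.

Unsatisfiable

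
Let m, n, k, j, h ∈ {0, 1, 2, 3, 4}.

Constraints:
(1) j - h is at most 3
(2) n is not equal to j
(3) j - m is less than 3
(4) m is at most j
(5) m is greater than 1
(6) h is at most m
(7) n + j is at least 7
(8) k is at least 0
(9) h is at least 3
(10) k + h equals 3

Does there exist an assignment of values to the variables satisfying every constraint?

Try m = 4, n = 3, k = 0, j = 4, h = 3.
Check constraint 1: j - h = 1; constraint 3: j - m = 0. The remaining constraints are straightforward to verify.

Satisfiable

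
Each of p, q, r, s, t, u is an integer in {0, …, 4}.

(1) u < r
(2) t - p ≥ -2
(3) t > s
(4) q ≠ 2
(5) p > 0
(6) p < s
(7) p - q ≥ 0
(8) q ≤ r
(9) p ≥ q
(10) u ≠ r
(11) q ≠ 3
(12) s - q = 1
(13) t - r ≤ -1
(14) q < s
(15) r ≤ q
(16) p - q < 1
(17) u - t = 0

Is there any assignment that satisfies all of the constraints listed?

Constraints 3, 6, 7, 13, and 15 give q ≤ p, p < s, s < t, t < r, r ≤ q. Chaining: q ≤ p < s < t < r ≤ q, which forces q < q — impossible.

Unsatisfiable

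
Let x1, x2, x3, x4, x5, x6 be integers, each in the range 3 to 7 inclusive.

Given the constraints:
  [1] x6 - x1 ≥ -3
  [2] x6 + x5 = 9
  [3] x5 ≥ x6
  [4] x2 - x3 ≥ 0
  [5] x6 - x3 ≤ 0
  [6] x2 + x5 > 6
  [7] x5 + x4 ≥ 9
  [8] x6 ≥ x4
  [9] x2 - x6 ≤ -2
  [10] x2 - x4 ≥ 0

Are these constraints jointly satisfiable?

Constraints 4, 5, and 9 give x2 − x3 ≥ 0, x3 − x6 ≥ 0, x6 − x2 ≥ 2.
Adding all 3 inequalities: the left sides telescope to 0, and the right sides sum to 0 + 0 + 2 = 2. So 0 ≥ 2, which is false.

Unsatisfiable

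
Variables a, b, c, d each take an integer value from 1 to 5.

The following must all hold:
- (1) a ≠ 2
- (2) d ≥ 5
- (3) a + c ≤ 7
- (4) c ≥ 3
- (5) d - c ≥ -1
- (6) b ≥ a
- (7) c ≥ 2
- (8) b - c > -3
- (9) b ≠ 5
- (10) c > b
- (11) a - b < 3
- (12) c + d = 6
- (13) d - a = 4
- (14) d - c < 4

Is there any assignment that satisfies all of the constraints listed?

From constraint 7: c ≥ 2. From constraint 2: d ≥ 5. Hence c + d ≥ 7. But constraint 12 requires c + d = 6, and 6 < 7. Contradiction.

Unsatisfiable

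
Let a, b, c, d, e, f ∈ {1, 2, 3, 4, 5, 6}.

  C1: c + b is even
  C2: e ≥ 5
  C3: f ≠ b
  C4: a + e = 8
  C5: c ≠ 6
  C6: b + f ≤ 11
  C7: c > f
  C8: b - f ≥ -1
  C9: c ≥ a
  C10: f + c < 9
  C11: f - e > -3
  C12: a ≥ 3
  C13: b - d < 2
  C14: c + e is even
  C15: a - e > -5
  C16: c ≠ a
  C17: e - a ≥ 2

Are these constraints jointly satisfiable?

Take a = 3, b = 5, c = 5, d = 5, e = 5, f = 3. Then constraint 4: a + e = 8; constraint 6: b + f = 8, and every other listed constraint is also met.

Satisfiable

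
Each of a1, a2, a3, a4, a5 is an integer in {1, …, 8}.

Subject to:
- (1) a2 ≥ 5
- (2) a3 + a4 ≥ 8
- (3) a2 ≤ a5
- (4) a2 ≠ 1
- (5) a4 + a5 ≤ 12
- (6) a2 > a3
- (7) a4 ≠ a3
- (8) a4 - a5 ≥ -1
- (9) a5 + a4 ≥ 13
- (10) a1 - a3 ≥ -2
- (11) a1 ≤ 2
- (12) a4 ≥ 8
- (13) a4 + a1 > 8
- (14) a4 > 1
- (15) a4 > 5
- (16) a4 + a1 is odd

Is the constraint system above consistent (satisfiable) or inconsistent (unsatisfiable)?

Unsatisfiable

From constraint 12: a4 ≥ 8. From constraints 1 and 3: a5 ≥ a2 ≥ 5. Hence a4 + a5 ≥ 13. But constraint 5 requires a4 + a5 ≤ 12, and 12 < 13. Contradiction.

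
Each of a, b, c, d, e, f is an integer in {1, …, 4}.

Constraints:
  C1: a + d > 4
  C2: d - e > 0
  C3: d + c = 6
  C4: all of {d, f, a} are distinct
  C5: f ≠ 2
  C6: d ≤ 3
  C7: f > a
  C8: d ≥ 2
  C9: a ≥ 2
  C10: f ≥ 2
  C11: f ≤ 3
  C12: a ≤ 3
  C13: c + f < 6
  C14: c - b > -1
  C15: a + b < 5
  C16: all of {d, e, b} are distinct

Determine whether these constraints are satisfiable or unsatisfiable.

Unsatisfiable

Constraints 6, 8, 9, 10, 11, and 12 confine each of d, f, a to the 2 values {2, 3}.
Constraint 4 requires all 3 of them to be distinct, but only 2 values are available — impossible by the pigeonhole principle.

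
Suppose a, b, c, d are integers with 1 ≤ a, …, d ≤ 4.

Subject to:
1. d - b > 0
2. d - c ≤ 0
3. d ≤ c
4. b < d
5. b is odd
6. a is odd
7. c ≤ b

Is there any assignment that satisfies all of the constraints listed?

Constraints 2, 4, and 7 give c ≤ b, b < d, d ≤ c. Chaining: c ≤ b < d ≤ c, which forces c < c — impossible.

Unsatisfiable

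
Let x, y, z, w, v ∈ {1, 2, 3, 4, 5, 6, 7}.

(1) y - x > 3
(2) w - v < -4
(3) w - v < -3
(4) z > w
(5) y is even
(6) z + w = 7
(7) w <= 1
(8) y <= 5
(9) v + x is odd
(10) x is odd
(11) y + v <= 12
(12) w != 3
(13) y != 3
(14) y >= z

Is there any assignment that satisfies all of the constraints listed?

From constraints 8 and 14: z ≤ y ≤ 5. From constraint 7: w ≤ 1. Hence z + w ≤ 6. But constraint 6 requires z + w = 7, and 7 > 6. Contradiction.

Unsatisfiable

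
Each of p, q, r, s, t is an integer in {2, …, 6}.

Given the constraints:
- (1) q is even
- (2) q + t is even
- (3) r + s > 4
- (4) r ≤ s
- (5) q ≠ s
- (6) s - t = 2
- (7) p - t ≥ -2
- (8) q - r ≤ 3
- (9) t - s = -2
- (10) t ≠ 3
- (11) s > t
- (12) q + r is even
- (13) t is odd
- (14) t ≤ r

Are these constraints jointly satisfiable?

Unsatisfiable

Constraint 1 makes q even and constraint 13 makes t odd, so q + t must be odd. Constraint 2 says q + t is even — contradiction.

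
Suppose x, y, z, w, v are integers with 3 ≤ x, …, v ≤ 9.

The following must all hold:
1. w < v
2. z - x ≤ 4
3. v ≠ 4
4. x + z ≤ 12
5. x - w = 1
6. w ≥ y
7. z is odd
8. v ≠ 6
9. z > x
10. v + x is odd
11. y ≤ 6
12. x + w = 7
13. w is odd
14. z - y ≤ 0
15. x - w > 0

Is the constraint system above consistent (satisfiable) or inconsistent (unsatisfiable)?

Constraints 6, 9, 14, and 15 give z ≤ y, y ≤ w, w < x, x < z. Chaining: z ≤ y ≤ w < x < z, which forces z < z — impossible.

Unsatisfiable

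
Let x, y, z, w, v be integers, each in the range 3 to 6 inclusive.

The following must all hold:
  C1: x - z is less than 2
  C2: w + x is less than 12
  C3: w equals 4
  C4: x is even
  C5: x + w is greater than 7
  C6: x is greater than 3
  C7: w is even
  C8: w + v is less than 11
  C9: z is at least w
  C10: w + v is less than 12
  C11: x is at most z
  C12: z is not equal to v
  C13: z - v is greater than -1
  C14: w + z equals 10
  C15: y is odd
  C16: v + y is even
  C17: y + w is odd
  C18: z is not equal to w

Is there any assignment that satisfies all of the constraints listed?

The assignment x = 6, y = 5, z = 6, w = 4, v = 5 works:
  constraint 1 holds since x - z = 0.
  constraint 2 holds since w + x = 10.
The rest check out directly.

Satisfiable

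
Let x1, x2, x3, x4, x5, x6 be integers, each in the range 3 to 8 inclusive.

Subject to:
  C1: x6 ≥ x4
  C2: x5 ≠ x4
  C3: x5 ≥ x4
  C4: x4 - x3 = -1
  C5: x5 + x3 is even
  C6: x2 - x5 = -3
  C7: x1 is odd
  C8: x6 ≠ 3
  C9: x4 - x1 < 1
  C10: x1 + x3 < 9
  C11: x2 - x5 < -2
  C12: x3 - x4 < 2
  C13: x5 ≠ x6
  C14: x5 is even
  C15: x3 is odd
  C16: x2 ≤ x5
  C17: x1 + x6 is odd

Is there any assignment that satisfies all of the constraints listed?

Constraint 14 makes x5 even and constraint 15 makes x3 odd, so x5 + x3 must be odd. Constraint 5 says x5 + x3 is even — contradiction.

Unsatisfiable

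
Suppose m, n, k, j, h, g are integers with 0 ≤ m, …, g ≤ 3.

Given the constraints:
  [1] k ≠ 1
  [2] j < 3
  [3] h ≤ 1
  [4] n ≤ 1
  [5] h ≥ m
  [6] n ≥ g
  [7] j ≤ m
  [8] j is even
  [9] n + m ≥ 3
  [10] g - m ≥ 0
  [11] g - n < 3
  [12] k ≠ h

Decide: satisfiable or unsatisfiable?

Unsatisfiable

From constraint 4: n ≤ 1. From constraints 3 and 5: m ≤ h ≤ 1. Hence n + m ≤ 2. But constraint 9 requires n + m ≥ 3, and 3 > 2. Contradiction.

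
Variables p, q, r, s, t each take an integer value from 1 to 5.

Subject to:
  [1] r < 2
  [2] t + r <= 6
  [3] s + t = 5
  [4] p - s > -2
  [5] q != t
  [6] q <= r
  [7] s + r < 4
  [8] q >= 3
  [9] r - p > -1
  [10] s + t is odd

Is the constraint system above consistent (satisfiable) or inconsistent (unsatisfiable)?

Unsatisfiable

From constraints 6 and 8: r ≥ q and q ≥ 3, so r ≥ 3. From constraint 1: r ≤ 1. But 1 < 3, so no value of r works.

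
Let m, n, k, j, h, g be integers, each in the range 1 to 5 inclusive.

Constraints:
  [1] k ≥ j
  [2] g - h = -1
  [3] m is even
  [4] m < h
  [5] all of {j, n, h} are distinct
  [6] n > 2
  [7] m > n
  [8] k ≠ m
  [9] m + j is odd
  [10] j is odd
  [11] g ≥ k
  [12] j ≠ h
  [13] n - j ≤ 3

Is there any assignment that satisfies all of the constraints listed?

Satisfiable

Try m = 4, n = 3, k = 1, j = 1, h = 5, g = 4.
Check constraint 2: g - h = -1; constraint 5: values 1, 3, 5 are distinct; constraint 13: n - j = 2. The remaining constraints are straightforward to verify.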